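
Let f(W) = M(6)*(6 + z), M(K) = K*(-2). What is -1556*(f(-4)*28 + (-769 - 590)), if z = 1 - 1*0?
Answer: 5774316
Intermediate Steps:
z = 1 (z = 1 + 0 = 1)
M(K) = -2*K
f(W) = -84 (f(W) = (-2*6)*(6 + 1) = -12*7 = -84)
-1556*(f(-4)*28 + (-769 - 590)) = -1556*(-84*28 + (-769 - 590)) = -1556*(-2352 - 1359) = -1556*(-3711) = 5774316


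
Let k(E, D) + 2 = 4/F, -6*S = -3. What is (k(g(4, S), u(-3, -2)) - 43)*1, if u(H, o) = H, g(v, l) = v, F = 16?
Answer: -179/4 ≈ -44.750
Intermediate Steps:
S = ½ (S = -⅙*(-3) = ½ ≈ 0.50000)
k(E, D) = -7/4 (k(E, D) = -2 + 4/16 = -2 + 4*(1/16) = -2 + ¼ = -7/4)
(k(g(4, S), u(-3, -2)) - 43)*1 = (-7/4 - 43)*1 = -179/4*1 = -179/4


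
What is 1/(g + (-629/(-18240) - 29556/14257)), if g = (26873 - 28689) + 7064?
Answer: 260047680/1364200090853 ≈ 0.00019062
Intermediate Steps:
g = 5248 (g = -1816 + 7064 = 5248)
1/(g + (-629/(-18240) - 29556/14257)) = 1/(5248 + (-629/(-18240) - 29556/14257)) = 1/(5248 + (-629*(-1/18240) - 29556*1/14257)) = 1/(5248 + (629/18240 - 29556/14257)) = 1/(5248 - 530133787/260047680) = 1/(1364200090853/260047680) = 260047680/1364200090853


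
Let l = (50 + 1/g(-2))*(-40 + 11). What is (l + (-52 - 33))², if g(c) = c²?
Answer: 38056561/16 ≈ 2.3785e+6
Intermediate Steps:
l = -5829/4 (l = (50 + 1/((-2)²))*(-40 + 11) = (50 + 1/4)*(-29) = (50 + ¼)*(-29) = (201/4)*(-29) = -5829/4 ≈ -1457.3)
(l + (-52 - 33))² = (-5829/4 + (-52 - 33))² = (-5829/4 - 85)² = (-6169/4)² = 38056561/16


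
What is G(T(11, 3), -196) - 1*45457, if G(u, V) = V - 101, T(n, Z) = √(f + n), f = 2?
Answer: -45754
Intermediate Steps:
T(n, Z) = √(2 + n)
G(u, V) = -101 + V
G(T(11, 3), -196) - 1*45457 = (-101 - 196) - 1*45457 = -297 - 45457 = -45754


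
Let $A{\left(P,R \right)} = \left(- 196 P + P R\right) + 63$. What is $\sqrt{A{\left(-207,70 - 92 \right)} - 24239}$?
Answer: $5 \sqrt{838} \approx 144.74$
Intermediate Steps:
$A{\left(P,R \right)} = 63 - 196 P + P R$
$\sqrt{A{\left(-207,70 - 92 \right)} - 24239} = \sqrt{\left(63 - -40572 - 207 \left(70 - 92\right)\right) - 24239} = \sqrt{\left(63 + 40572 - -4554\right) - 24239} = \sqrt{\left(63 + 40572 + 4554\right) - 24239} = \sqrt{45189 - 24239} = \sqrt{20950} = 5 \sqrt{838}$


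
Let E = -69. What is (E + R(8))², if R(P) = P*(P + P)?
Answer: 3481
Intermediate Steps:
R(P) = 2*P² (R(P) = P*(2*P) = 2*P²)
(E + R(8))² = (-69 + 2*8²)² = (-69 + 2*64)² = (-69 + 128)² = 59² = 3481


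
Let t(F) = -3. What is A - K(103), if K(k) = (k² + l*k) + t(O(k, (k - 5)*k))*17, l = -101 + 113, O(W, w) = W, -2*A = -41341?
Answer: 17753/2 ≈ 8876.5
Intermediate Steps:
A = 41341/2 (A = -½*(-41341) = 41341/2 ≈ 20671.)
l = 12
K(k) = -51 + k² + 12*k (K(k) = (k² + 12*k) - 3*17 = (k² + 12*k) - 51 = -51 + k² + 12*k)
A - K(103) = 41341/2 - (-51 + 103² + 12*103) = 41341/2 - (-51 + 10609 + 1236) = 41341/2 - 1*11794 = 41341/2 - 11794 = 17753/2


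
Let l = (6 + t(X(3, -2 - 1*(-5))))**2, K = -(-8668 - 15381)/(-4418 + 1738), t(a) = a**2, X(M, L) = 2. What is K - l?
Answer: -292049/2680 ≈ -108.97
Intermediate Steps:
K = -24049/2680 (K = -(-24049)/(-2680) = -(-24049)*(-1)/2680 = -1*24049/2680 = -24049/2680 ≈ -8.9735)
l = 100 (l = (6 + 2**2)**2 = (6 + 4)**2 = 10**2 = 100)
K - l = -24049/2680 - 1*100 = -24049/2680 - 100 = -292049/2680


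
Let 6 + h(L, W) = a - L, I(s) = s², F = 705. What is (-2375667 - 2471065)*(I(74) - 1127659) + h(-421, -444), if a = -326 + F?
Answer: 5438920256750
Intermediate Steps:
a = 379 (a = -326 + 705 = 379)
h(L, W) = 373 - L (h(L, W) = -6 + (379 - L) = 373 - L)
(-2375667 - 2471065)*(I(74) - 1127659) + h(-421, -444) = (-2375667 - 2471065)*(74² - 1127659) + (373 - 1*(-421)) = -4846732*(5476 - 1127659) + (373 + 421) = -4846732*(-1122183) + 794 = 5438920255956 + 794 = 5438920256750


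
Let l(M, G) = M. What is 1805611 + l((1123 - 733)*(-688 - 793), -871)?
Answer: 1228021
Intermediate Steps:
1805611 + l((1123 - 733)*(-688 - 793), -871) = 1805611 + (1123 - 733)*(-688 - 793) = 1805611 + 390*(-1481) = 1805611 - 577590 = 1228021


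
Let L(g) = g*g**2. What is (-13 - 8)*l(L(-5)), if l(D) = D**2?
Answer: -328125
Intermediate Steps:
L(g) = g**3
(-13 - 8)*l(L(-5)) = (-13 - 8)*((-5)**3)**2 = -21*(-125)**2 = -21*15625 = -328125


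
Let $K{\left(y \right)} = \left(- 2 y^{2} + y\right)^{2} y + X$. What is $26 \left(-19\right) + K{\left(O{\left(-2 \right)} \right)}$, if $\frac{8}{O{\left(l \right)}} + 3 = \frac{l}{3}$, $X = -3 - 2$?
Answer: $- \frac{128485793}{161051} \approx -797.8$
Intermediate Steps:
$X = -5$
$O{\left(l \right)} = \frac{8}{-3 + \frac{l}{3}}$
$K{\left(y \right)} = -5 + y \left(y - 2 y^{2}\right)^{2}$ ($K{\left(y \right)} = \left(- 2 y^{2} + y\right)^{2} y - 5 = \left(y - 2 y^{2}\right)^{2} y - 5 = y \left(y - 2 y^{2}\right)^{2} - 5 = -5 + y \left(y - 2 y^{2}\right)^{2}$)
$26 \left(-19\right) + K{\left(O{\left(-2 \right)} \right)} = 26 \left(-19\right) + \left(-5 + \left(\frac{24}{-9 - 2}\right)^{3} \left(-1 + 2 \frac{24}{-9 - 2}\right)^{2}\right) = -494 + \left(-5 + \left(\frac{24}{-11}\right)^{3} \left(-1 + 2 \frac{24}{-11}\right)^{2}\right) = -494 + \left(-5 + \left(24 \left(- \frac{1}{11}\right)\right)^{3} \left(-1 + 2 \cdot 24 \left(- \frac{1}{11}\right)\right)^{2}\right) = -494 + \left(-5 + \left(- \frac{24}{11}\right)^{3} \left(-1 + 2 \left(- \frac{24}{11}\right)\right)^{2}\right) = -494 - \left(5 + \frac{13824 \left(-1 - \frac{48}{11}\right)^{2}}{1331}\right) = -494 - \left(5 + \frac{13824 \left(- \frac{59}{11}\right)^{2}}{1331}\right) = -494 - \frac{48926599}{161051} = - \frac{128485793}{161051}$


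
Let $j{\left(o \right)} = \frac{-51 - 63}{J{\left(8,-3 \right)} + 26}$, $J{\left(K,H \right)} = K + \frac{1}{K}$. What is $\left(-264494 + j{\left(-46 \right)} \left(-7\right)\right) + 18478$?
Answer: $- \frac{3197904}{13} \approx -2.4599 \cdot 10^{5}$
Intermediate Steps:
$j{\left(o \right)} = - \frac{304}{91}$ ($j{\left(o \right)} = \frac{-51 - 63}{\left(8 + \frac{1}{8}\right) + 26} = - \frac{114}{\left(8 + \frac{1}{8}\right) + 26} = - \frac{114}{\frac{65}{8} + 26} = - \frac{114}{\frac{273}{8}} = \left(-114\right) \frac{8}{273} = - \frac{304}{91}$)
$\left(-264494 + j{\left(-46 \right)} \left(-7\right)\right) + 18478 = \left(-264494 - - \frac{304}{13}\right) + 18478 = \left(-264494 + \frac{304}{13}\right) + 18478 = - \frac{3438118}{13} + 18478 = - \frac{3197904}{13}$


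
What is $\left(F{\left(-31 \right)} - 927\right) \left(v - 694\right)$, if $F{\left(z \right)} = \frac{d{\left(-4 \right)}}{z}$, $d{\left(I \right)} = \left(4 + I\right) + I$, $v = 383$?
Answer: $\frac{8935963}{31} \approx 2.8826 \cdot 10^{5}$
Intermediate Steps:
$d{\left(I \right)} = 4 + 2 I$
$F{\left(z \right)} = - \frac{4}{z}$ ($F{\left(z \right)} = \frac{4 + 2 \left(-4\right)}{z} = \frac{4 - 8}{z} = - \frac{4}{z}$)
$\left(F{\left(-31 \right)} - 927\right) \left(v - 694\right) = \left(- \frac{4}{-31} - 927\right) \left(383 - 694\right) = \left(\left(-4\right) \left(- \frac{1}{31}\right) - 927\right) \left(383 - 694\right) = \left(\frac{4}{31} - 927\right) \left(-311\right) = \left(- \frac{28733}{31}\right) \left(-311\right) = \frac{8935963}{31}$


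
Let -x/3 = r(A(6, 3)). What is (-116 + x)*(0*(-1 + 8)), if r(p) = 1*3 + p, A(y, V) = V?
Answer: 0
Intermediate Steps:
r(p) = 3 + p
x = -18 (x = -3*(3 + 3) = -3*6 = -18)
(-116 + x)*(0*(-1 + 8)) = (-116 - 18)*(0*(-1 + 8)) = -0*7 = -134*0 = 0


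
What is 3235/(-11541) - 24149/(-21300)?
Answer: 23310901/27313700 ≈ 0.85345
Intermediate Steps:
3235/(-11541) - 24149/(-21300) = 3235*(-1/11541) - 24149*(-1/21300) = -3235/11541 + 24149/21300 = 23310901/27313700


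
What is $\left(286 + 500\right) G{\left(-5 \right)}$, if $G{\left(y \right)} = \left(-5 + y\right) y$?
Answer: $39300$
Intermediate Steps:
$G{\left(y \right)} = y \left(-5 + y\right)$
$\left(286 + 500\right) G{\left(-5 \right)} = \left(286 + 500\right) \left(- 5 \left(-5 - 5\right)\right) = 786 \left(\left(-5\right) \left(-10\right)\right) = 786 \cdot 50 = 39300$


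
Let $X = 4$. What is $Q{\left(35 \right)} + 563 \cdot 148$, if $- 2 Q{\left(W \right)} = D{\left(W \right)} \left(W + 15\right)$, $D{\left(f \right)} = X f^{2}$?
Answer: $-39176$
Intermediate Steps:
$D{\left(f \right)} = 4 f^{2}$
$Q{\left(W \right)} = - 2 W^{2} \left(15 + W\right)$ ($Q{\left(W \right)} = - \frac{4 W^{2} \left(W + 15\right)}{2} = - \frac{4 W^{2} \left(15 + W\right)}{2} = - 2 W^{2} \left(15 + W\right)$)
$Q{\left(35 \right)} + 563 \cdot 148 = 2 \cdot 35^{2} \left(-15 - 35\right) + 563 \cdot 148 = 2 \cdot 1225 \left(-15 - 35\right) + 83324 = 2 \cdot 1225 \left(-50\right) + 83324 = -122500 + 83324 = -39176$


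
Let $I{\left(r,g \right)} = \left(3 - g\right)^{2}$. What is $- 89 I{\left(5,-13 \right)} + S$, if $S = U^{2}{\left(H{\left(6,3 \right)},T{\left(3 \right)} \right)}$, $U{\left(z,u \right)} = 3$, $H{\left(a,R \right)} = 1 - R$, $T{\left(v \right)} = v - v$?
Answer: $-22775$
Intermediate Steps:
$T{\left(v \right)} = 0$
$S = 9$ ($S = 3^{2} = 9$)
$- 89 I{\left(5,-13 \right)} + S = - 89 \left(-3 - 13\right)^{2} + 9 = - 89 \left(-16\right)^{2} + 9 = \left(-89\right) 256 + 9 = -22784 + 9 = -22775$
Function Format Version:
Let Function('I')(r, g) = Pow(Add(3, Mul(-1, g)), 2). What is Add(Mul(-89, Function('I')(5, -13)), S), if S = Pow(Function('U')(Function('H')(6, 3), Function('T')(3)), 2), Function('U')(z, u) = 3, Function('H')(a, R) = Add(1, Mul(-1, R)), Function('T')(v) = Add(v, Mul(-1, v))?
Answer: -22775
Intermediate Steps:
Function('T')(v) = 0
S = 9 (S = Pow(3, 2) = 9)
Add(Mul(-89, Function('I')(5, -13)), S) = Add(Mul(-89, Pow(Add(-3, -13), 2)), 9) = Add(Mul(-89, Pow(-16, 2)), 9) = Add(Mul(-89, 256), 9) = Add(-22784, 9) = -22775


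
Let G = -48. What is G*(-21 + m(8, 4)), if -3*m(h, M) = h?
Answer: 1136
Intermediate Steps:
m(h, M) = -h/3
G*(-21 + m(8, 4)) = -48*(-21 - 1/3*8) = -48*(-21 - 8/3) = -48*(-71/3) = 1136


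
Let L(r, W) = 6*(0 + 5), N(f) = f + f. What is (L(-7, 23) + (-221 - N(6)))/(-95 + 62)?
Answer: 203/33 ≈ 6.1515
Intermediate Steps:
N(f) = 2*f
L(r, W) = 30 (L(r, W) = 6*5 = 30)
(L(-7, 23) + (-221 - N(6)))/(-95 + 62) = (30 + (-221 - 2*6))/(-95 + 62) = (30 + (-221 - 1*12))/(-33) = (30 + (-221 - 12))*(-1/33) = (30 - 233)*(-1/33) = -203*(-1/33) = 203/33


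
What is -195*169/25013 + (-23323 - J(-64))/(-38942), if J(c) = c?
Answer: -701556243/974056246 ≈ -0.72024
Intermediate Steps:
-195*169/25013 + (-23323 - J(-64))/(-38942) = -195*169/25013 + (-23323 - 1*(-64))/(-38942) = -32955*1/25013 + (-23323 + 64)*(-1/38942) = -32955/25013 - 23259*(-1/38942) = -32955/25013 + 23259/38942 = -701556243/974056246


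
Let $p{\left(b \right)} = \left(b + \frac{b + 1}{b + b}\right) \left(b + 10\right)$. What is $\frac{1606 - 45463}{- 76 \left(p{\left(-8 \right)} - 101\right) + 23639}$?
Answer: $- \frac{29238}{21643} \approx -1.3509$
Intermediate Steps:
$p{\left(b \right)} = \left(10 + b\right) \left(b + \frac{1 + b}{2 b}\right)$ ($p{\left(b \right)} = \left(b + \frac{1 + b}{2 b}\right) \left(10 + b\right) = \left(10 + b\right) \left(b + \frac{1 + b}{2 b}\right)$)
$\frac{1606 - 45463}{- 76 \left(p{\left(-8 \right)} - 101\right) + 23639} = \frac{1606 - 45463}{- 76 \left(\left(\frac{11}{2} + \left(-8\right)^{2} + \frac{5}{-8} + \frac{21}{2} \left(-8\right)\right) - 101\right) + 23639} = - \frac{43857}{- 76 \left(\left(\frac{11}{2} + 64 + 5 \left(- \frac{1}{8}\right) - 84\right) - 101\right) + 23639} = - \frac{43857}{- 76 \left(\left(\frac{11}{2} + 64 - \frac{5}{8} - 84\right) - 101\right) + 23639} = - \frac{43857}{- 76 \left(- \frac{121}{8} - 101\right) + 23639} = - \frac{43857}{\left(-76\right) \left(- \frac{929}{8}\right) + 23639} = - \frac{43857}{\frac{17651}{2} + 23639} = - \frac{43857}{\frac{64929}{2}} = \left(-43857\right) \frac{2}{64929} = - \frac{29238}{21643}$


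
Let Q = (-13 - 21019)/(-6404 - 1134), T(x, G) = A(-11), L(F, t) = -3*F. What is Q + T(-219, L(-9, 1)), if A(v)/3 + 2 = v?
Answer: -136475/3769 ≈ -36.210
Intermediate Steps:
A(v) = -6 + 3*v
T(x, G) = -39 (T(x, G) = -6 + 3*(-11) = -6 - 33 = -39)
Q = 10516/3769 (Q = -21032/(-7538) = -21032*(-1/7538) = 10516/3769 ≈ 2.7901)
Q + T(-219, L(-9, 1)) = 10516/3769 - 39 = -136475/3769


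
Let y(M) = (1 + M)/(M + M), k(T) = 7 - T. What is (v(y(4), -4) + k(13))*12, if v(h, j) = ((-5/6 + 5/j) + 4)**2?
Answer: -335/12 ≈ -27.917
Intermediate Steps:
y(M) = (1 + M)/(2*M) (y(M) = (1 + M)/((2*M)) = (1 + M)*(1/(2*M)) = (1 + M)/(2*M))
v(h, j) = (19/6 + 5/j)**2 (v(h, j) = ((-5*1/6 + 5/j) + 4)**2 = ((-5/6 + 5/j) + 4)**2 = (19/6 + 5/j)**2)
(v(y(4), -4) + k(13))*12 = ((1/36)*(30 + 19*(-4))**2/(-4)**2 + (7 - 1*13))*12 = ((1/36)*(1/16)*(30 - 76)**2 + (7 - 13))*12 = ((1/36)*(1/16)*(-46)**2 - 6)*12 = ((1/36)*(1/16)*2116 - 6)*12 = (529/144 - 6)*12 = -335/144*12 = -335/12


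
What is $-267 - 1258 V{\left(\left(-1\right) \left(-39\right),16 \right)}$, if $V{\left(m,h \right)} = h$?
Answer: $-20395$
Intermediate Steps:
$-267 - 1258 V{\left(\left(-1\right) \left(-39\right),16 \right)} = -267 - 20128 = -20395$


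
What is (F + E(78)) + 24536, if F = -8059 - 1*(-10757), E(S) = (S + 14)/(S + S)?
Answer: 1062149/39 ≈ 27235.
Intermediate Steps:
E(S) = (14 + S)/(2*S) (E(S) = (14 + S)/((2*S)) = (14 + S)*(1/(2*S)) = (14 + S)/(2*S))
F = 2698 (F = -8059 + 10757 = 2698)
(F + E(78)) + 24536 = (2698 + (1/2)*(14 + 78)/78) + 24536 = (2698 + (1/2)*(1/78)*92) + 24536 = (2698 + 23/39) + 24536 = 105245/39 + 24536 = 1062149/39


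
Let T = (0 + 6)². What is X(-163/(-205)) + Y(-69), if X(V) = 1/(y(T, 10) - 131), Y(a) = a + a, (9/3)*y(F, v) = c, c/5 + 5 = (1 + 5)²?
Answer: -32847/238 ≈ -138.01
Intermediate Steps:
c = 155 (c = -25 + 5*(1 + 5)² = -25 + 5*6² = -25 + 5*36 = -25 + 180 = 155)
T = 36 (T = 6² = 36)
y(F, v) = 155/3 (y(F, v) = (⅓)*155 = 155/3)
Y(a) = 2*a
X(V) = -3/238 (X(V) = 1/(155/3 - 131) = 1/(-238/3) = -3/238)
X(-163/(-205)) + Y(-69) = -3/238 + 2*(-69) = -3/238 - 138 = -32847/238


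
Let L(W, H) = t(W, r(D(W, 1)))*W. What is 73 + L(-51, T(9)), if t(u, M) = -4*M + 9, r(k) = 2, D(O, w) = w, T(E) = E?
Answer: 22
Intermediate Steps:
t(u, M) = 9 - 4*M
L(W, H) = W (L(W, H) = (9 - 4*2)*W = (9 - 8)*W = 1*W = W)
73 + L(-51, T(9)) = 73 - 51 = 22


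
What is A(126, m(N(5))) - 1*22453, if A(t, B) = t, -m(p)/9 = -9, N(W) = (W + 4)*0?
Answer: -22327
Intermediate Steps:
N(W) = 0 (N(W) = (4 + W)*0 = 0)
m(p) = 81 (m(p) = -9*(-9) = 81)
A(126, m(N(5))) - 1*22453 = 126 - 1*22453 = 126 - 22453 = -22327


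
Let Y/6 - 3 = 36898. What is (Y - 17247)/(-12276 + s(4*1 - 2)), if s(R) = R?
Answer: -204159/12274 ≈ -16.633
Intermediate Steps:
Y = 221406 (Y = 18 + 6*36898 = 18 + 221388 = 221406)
(Y - 17247)/(-12276 + s(4*1 - 2)) = (221406 - 17247)/(-12276 + (4*1 - 2)) = 204159/(-12276 + (4 - 2)) = 204159/(-12276 + 2) = 204159/(-12274) = 204159*(-1/12274) = -204159/12274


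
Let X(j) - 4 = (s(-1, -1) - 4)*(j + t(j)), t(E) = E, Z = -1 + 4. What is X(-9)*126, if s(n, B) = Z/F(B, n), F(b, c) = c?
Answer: 16380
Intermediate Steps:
Z = 3
s(n, B) = 3/n
X(j) = 4 - 14*j (X(j) = 4 + (3/(-1) - 4)*(j + j) = 4 + (3*(-1) - 4)*(2*j) = 4 + (-3 - 4)*(2*j) = 4 - 14*j)
X(-9)*126 = (4 - 14*(-9))*126 = (4 + 126)*126 = 130*126 = 16380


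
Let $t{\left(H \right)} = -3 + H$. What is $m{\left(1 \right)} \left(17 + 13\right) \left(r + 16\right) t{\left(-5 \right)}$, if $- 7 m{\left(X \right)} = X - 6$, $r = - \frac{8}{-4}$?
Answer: $- \frac{21600}{7} \approx -3085.7$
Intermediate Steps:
$r = 2$ ($r = \left(-8\right) \left(- \frac{1}{4}\right) = 2$)
$m{\left(X \right)} = \frac{6}{7} - \frac{X}{7}$ ($m{\left(X \right)} = - \frac{X - 6}{7} = - \frac{-6 + X}{7} = \frac{6}{7} - \frac{X}{7}$)
$m{\left(1 \right)} \left(17 + 13\right) \left(r + 16\right) t{\left(-5 \right)} = \left(\frac{6}{7} - \frac{1}{7}\right) \left(17 + 13\right) \left(2 + 16\right) \left(-3 - 5\right) = \left(\frac{6}{7} - \frac{1}{7}\right) 30 \cdot 18 \left(-8\right) = \frac{5}{7} \cdot 540 \left(-8\right) = \frac{2700}{7} \left(-8\right) = - \frac{21600}{7}$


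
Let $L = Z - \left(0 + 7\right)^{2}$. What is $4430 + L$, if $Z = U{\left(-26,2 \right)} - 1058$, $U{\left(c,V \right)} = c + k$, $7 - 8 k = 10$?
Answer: $\frac{26373}{8} \approx 3296.6$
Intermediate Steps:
$k = - \frac{3}{8}$ ($k = \frac{7}{8} - \frac{5}{4} = - \frac{3}{8} \approx -0.375$)
$U{\left(c,V \right)} = - \frac{3}{8} + c$ ($U{\left(c,V \right)} = c - \frac{3}{8} = - \frac{3}{8} + c$)
$Z = - \frac{8675}{8}$ ($Z = \left(- \frac{3}{8} - 26\right) - 1058 = - \frac{211}{8} - 1058 = - \frac{8675}{8} \approx -1084.4$)
$L = - \frac{9067}{8}$ ($L = - \frac{8675}{8} - \left(0 + 7\right)^{2} = - \frac{8675}{8} - 7^{2} = - \frac{8675}{8} - 49 = - \frac{9067}{8} \approx -1133.4$)
$4430 + L = 4430 - \frac{9067}{8} = \frac{26373}{8}$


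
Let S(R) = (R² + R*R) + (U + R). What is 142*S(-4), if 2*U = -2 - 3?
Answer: 3621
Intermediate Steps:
U = -5/2 (U = (-2 - 3)/2 = (½)*(-5) = -5/2 ≈ -2.5000)
S(R) = -5/2 + R + 2*R² (S(R) = (R² + R*R) + (-5/2 + R) = (R² + R²) + (-5/2 + R) = 2*R² + (-5/2 + R) = -5/2 + R + 2*R²)
142*S(-4) = 142*(-5/2 - 4 + 2*(-4)²) = 142*(-5/2 - 4 + 2*16) = 142*(-5/2 - 4 + 32) = 142*(51/2) = 3621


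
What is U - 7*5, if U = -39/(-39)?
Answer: -34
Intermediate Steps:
U = 1 (U = -39*(-1/39) = 1)
U - 7*5 = 1 - 7*5 = 1 - 35 = -34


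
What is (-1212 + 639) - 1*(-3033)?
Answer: 2460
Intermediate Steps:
(-1212 + 639) - 1*(-3033) = -573 + 3033 = 2460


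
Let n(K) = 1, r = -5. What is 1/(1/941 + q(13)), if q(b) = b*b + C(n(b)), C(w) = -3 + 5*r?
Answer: 941/132682 ≈ 0.0070921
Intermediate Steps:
C(w) = -28 (C(w) = -3 + 5*(-5) = -3 - 25 = -28)
q(b) = -28 + b**2 (q(b) = b*b - 28 = b**2 - 28 = -28 + b**2)
1/(1/941 + q(13)) = 1/(1/941 + (-28 + 13**2)) = 1/(1/941 + (-28 + 169)) = 1/(1/941 + 141) = 1/(132682/941) = 941/132682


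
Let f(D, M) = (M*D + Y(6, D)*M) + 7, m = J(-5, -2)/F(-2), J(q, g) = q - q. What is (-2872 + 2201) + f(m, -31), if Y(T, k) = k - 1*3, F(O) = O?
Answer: -571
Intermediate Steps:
J(q, g) = 0
Y(T, k) = -3 + k (Y(T, k) = k - 3 = -3 + k)
m = 0 (m = 0/(-2) = 0*(-½) = 0)
f(D, M) = 7 + D*M + M*(-3 + D) (f(D, M) = (M*D + (-3 + D)*M) + 7 = (D*M + M*(-3 + D)) + 7 = 7 + D*M + M*(-3 + D))
(-2872 + 2201) + f(m, -31) = (-2872 + 2201) + (7 + 0*(-31) - 31*(-3 + 0)) = -671 + (7 + 0 - 31*(-3)) = -671 + (7 + 0 + 93) = -671 + 100 = -571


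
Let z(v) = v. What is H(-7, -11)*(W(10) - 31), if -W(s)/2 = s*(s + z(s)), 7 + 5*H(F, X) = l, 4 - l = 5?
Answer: 3448/5 ≈ 689.60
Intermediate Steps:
l = -1 (l = 4 - 1*5 = 4 - 5 = -1)
H(F, X) = -8/5 (H(F, X) = -7/5 + (⅕)*(-1) = -7/5 - ⅕ = -8/5)
W(s) = -4*s² (W(s) = -2*s*(s + s) = -2*s*2*s = -4*s²)
H(-7, -11)*(W(10) - 31) = -8*(-4*10² - 31)/5 = -8*(-4*100 - 31)/5 = -8*(-400 - 31)/5 = -8/5*(-431) = 3448/5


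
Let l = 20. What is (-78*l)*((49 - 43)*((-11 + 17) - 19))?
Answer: 121680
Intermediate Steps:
(-78*l)*((49 - 43)*((-11 + 17) - 19)) = (-78*20)*((49 - 43)*((-11 + 17) - 19)) = -9360*(6 - 19) = -9360*(-13) = -1560*(-78) = 121680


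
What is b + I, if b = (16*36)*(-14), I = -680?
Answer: -8744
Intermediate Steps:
b = -8064 (b = 576*(-14) = -8064)
b + I = -8064 - 680 = -8744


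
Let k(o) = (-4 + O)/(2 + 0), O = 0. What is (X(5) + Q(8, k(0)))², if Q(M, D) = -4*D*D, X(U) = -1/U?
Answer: 6561/25 ≈ 262.44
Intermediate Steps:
k(o) = -2 (k(o) = (-4 + 0)/(2 + 0) = -4/2 = -4*½ = -2)
Q(M, D) = -4*D²
(X(5) + Q(8, k(0)))² = (-1/5 - 4*(-2)²)² = (-1*⅕ - 4*4)² = (-⅕ - 16)² = (-81/5)² = 6561/25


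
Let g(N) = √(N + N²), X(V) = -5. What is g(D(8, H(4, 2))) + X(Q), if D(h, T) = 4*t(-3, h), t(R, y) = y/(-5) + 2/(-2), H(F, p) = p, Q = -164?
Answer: -5 + 2*√611/5 ≈ 4.8874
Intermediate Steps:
t(R, y) = -1 - y/5 (t(R, y) = y*(-⅕) + 2*(-½) = -y/5 - 1 = -1 - y/5)
D(h, T) = -4 - 4*h/5 (D(h, T) = 4*(-1 - h/5) = -4 - 4*h/5)
g(D(8, H(4, 2))) + X(Q) = √((-4 - ⅘*8)*(1 + (-4 - ⅘*8))) - 5 = √((-4 - 32/5)*(1 + (-4 - 32/5))) - 5 = √(-52*(1 - 52/5)/5) - 5 = √(-52/5*(-47/5)) - 5 = √(2444/25) - 5 = 2*√611/5 - 5 = -5 + 2*√611/5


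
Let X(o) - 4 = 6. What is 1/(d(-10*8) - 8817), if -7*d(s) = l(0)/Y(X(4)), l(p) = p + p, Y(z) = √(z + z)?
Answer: -1/8817 ≈ -0.00011342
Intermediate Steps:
X(o) = 10 (X(o) = 4 + 6 = 10)
Y(z) = √2*√z (Y(z) = √(2*z) = √2*√z)
l(p) = 2*p
d(s) = 0 (d(s) = -2*0/(7*(√2*√10)) = -0/(2*√5) = -0*√5/10 = -⅐*0 = 0)
1/(d(-10*8) - 8817) = 1/(0 - 8817) = 1/(-8817) = -1/8817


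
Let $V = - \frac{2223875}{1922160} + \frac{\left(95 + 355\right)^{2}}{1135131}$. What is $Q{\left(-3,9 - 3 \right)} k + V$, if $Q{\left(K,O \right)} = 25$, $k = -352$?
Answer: $- \frac{1280192339873375}{145460226864} \approx -8801.0$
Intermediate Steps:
$V = - \frac{142343470175}{145460226864}$ ($V = \left(-2223875\right) \frac{1}{1922160} + 450^{2} \cdot \frac{1}{1135131} = - \frac{444775}{384432} + 202500 \cdot \frac{1}{1135131} = - \frac{444775}{384432} + \frac{67500}{378377} = - \frac{142343470175}{145460226864} \approx -0.97857$)
$Q{\left(-3,9 - 3 \right)} k + V = 25 \left(-352\right) - \frac{142343470175}{145460226864} = -8800 - \frac{142343470175}{145460226864} = - \frac{1280192339873375}{145460226864}$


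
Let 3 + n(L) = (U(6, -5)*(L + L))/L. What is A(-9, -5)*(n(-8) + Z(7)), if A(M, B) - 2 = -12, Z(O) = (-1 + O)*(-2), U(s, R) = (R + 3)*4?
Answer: 310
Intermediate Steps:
U(s, R) = 12 + 4*R (U(s, R) = (3 + R)*4 = 12 + 4*R)
Z(O) = 2 - 2*O
A(M, B) = -10 (A(M, B) = 2 - 12 = -10)
n(L) = -19 (n(L) = -3 + ((12 + 4*(-5))*(L + L))/L = -3 + ((12 - 20)*(2*L))/L = -3 + (-16*L)/L = -3 - 16 = -19)
A(-9, -5)*(n(-8) + Z(7)) = -10*(-19 + (2 - 2*7)) = -10*(-19 + (2 - 14)) = -10*(-19 - 12) = -10*(-31) = 310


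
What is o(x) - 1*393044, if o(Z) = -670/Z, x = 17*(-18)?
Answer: -60135397/153 ≈ -3.9304e+5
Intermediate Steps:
x = -306
o(x) - 1*393044 = -670/(-306) - 1*393044 = -670*(-1/306) - 393044 = 335/153 - 393044 = -60135397/153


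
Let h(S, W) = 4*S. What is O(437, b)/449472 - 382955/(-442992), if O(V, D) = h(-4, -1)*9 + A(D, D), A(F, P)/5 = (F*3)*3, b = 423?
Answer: 3760335659/4148177088 ≈ 0.90650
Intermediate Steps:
A(F, P) = 45*F (A(F, P) = 5*((F*3)*3) = 5*((3*F)*3) = 5*(9*F) = 45*F)
O(V, D) = -144 + 45*D (O(V, D) = (4*(-4))*9 + 45*D = -16*9 + 45*D = -144 + 45*D)
O(437, b)/449472 - 382955/(-442992) = (-144 + 45*423)/449472 - 382955/(-442992) = (-144 + 19035)*(1/449472) - 382955*(-1/442992) = 18891*(1/449472) + 382955/442992 = 6297/149824 + 382955/442992 = 3760335659/4148177088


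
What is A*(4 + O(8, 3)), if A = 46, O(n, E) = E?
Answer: 322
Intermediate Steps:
A*(4 + O(8, 3)) = 46*(4 + 3) = 46*7 = 322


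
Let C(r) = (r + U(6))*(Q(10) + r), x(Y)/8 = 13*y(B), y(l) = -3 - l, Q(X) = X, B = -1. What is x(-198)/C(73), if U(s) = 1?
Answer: -104/3071 ≈ -0.033865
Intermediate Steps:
x(Y) = -208 (x(Y) = 8*(13*(-3 - 1*(-1))) = 8*(13*(-3 + 1)) = 8*(13*(-2)) = 8*(-26) = -208)
C(r) = (1 + r)*(10 + r) (C(r) = (r + 1)*(10 + r) = (1 + r)*(10 + r))
x(-198)/C(73) = -208/(10 + 73² + 11*73) = -208/(10 + 5329 + 803) = -208/6142 = -208*1/6142 = -104/3071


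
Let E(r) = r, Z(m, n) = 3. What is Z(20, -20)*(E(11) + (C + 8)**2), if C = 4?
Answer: 465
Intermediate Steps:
Z(20, -20)*(E(11) + (C + 8)**2) = 3*(11 + (4 + 8)**2) = 3*(11 + 12**2) = 3*(11 + 144) = 3*155 = 465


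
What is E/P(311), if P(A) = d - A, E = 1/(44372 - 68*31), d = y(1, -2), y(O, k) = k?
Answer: -1/13228632 ≈ -7.5594e-8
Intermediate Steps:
d = -2
E = 1/42264 (E = 1/(44372 - 2108) = 1/42264 ≈ 2.3661e-5)
P(A) = -2 - A
E/P(311) = 1/(42264*(-2 - 1*311)) = 1/(42264*(-2 - 311)) = (1/42264)/(-313) = (1/42264)*(-1/313) = -1/13228632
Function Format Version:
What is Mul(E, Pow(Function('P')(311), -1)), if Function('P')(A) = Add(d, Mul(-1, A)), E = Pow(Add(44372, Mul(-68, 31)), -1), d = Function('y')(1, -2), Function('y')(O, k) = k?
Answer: Rational(-1, 13228632) ≈ -7.5594e-8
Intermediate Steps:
d = -2
E = Rational(1, 42264) (E = Pow(Add(44372, -2108), -1) = Pow(42264, -1) = Rational(1, 42264) ≈ 2.3661e-5)
Function('P')(A) = Add(-2, Mul(-1, A))
Mul(E, Pow(Function('P')(311), -1)) = Mul(Rational(1, 42264), Pow(Add(-2, Mul(-1, 311)), -1)) = Mul(Rational(1, 42264), Pow(Add(-2, -311), -1)) = Mul(Rational(1, 42264), Pow(-313, -1)) = Mul(Rational(1, 42264), Rational(-1, 313)) = Rational(-1, 13228632)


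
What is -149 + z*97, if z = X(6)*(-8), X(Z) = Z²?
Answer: -28085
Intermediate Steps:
z = -288 (z = 6²*(-8) = 36*(-8) = -288)
-149 + z*97 = -149 - 288*97 = -149 - 27936 = -28085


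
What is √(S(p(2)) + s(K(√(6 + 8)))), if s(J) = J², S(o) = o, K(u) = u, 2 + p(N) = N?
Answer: √14 ≈ 3.7417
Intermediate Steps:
p(N) = -2 + N
√(S(p(2)) + s(K(√(6 + 8)))) = √((-2 + 2) + (√(6 + 8))²) = √(0 + (√14)²) = √(0 + 14) = √14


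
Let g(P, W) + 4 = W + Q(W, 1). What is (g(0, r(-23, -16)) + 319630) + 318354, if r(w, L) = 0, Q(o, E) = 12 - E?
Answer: 637991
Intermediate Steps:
g(P, W) = 7 + W (g(P, W) = -4 + (W + (12 - 1*1)) = -4 + (W + (12 - 1)) = -4 + (W + 11) = -4 + (11 + W) = 7 + W)
(g(0, r(-23, -16)) + 319630) + 318354 = ((7 + 0) + 319630) + 318354 = (7 + 319630) + 318354 = 319637 + 318354 = 637991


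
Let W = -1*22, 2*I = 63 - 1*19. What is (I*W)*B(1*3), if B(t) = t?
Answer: -1452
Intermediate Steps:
I = 22 (I = (63 - 1*19)/2 = (63 - 19)/2 = (1/2)*44 = 22)
W = -22
(I*W)*B(1*3) = (22*(-22))*(1*3) = -484*3 = -1452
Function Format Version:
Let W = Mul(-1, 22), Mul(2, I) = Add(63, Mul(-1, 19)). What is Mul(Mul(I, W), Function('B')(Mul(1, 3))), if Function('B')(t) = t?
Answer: -1452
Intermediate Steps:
I = 22 (I = Mul(Rational(1, 2), Add(63, Mul(-1, 19))) = Mul(Rational(1, 2), Add(63, -19)) = Mul(Rational(1, 2), 44) = 22)
W = -22
Mul(Mul(I, W), Function('B')(Mul(1, 3))) = Mul(Mul(22, -22), Mul(1, 3)) = Mul(-484, 3) = -1452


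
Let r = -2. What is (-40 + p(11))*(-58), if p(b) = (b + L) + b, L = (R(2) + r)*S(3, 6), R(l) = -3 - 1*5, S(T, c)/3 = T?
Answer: 6264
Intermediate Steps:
S(T, c) = 3*T
R(l) = -8 (R(l) = -3 - 5 = -8)
L = -90 (L = (-8 - 2)*(3*3) = -10*9 = -90)
p(b) = -90 + 2*b (p(b) = (b - 90) + b = (-90 + b) + b = -90 + 2*b)
(-40 + p(11))*(-58) = (-40 + (-90 + 2*11))*(-58) = (-40 + (-90 + 22))*(-58) = (-40 - 68)*(-58) = -108*(-58) = 6264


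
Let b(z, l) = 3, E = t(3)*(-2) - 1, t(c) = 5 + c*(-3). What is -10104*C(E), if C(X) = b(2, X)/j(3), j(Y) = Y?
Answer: -10104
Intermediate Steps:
t(c) = 5 - 3*c
E = 7 (E = (5 - 3*3)*(-2) - 1 = (5 - 9)*(-2) - 1 = -4*(-2) - 1 = 8 - 1 = 7)
C(X) = 1 (C(X) = 3/3 = 3*(⅓) = 1)
-10104*C(E) = -10104*1 = -10104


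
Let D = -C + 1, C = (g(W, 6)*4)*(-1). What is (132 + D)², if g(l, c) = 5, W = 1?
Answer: 23409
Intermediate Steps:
C = -20 (C = (5*4)*(-1) = 20*(-1) = -20)
D = 21 (D = -1*(-20) + 1 = 20 + 1 = 21)
(132 + D)² = (132 + 21)² = 153² = 23409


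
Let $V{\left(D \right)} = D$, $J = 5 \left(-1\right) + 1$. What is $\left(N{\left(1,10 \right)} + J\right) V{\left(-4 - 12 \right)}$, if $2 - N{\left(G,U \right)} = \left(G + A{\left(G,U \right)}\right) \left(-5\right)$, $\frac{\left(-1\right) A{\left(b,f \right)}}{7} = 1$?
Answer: $512$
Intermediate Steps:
$A{\left(b,f \right)} = -7$ ($A{\left(b,f \right)} = \left(-7\right) 1 = -7$)
$N{\left(G,U \right)} = -33 + 5 G$ ($N{\left(G,U \right)} = 2 - \left(G - 7\right) \left(-5\right) = 2 - \left(-7 + G\right) \left(-5\right) = 2 - \left(35 - 5 G\right) = 2 + \left(-35 + 5 G\right) = -33 + 5 G$)
$J = -4$ ($J = -5 + 1 = -4$)
$\left(N{\left(1,10 \right)} + J\right) V{\left(-4 - 12 \right)} = \left(\left(-33 + 5 \cdot 1\right) - 4\right) \left(-4 - 12\right) = \left(\left(-33 + 5\right) - 4\right) \left(-4 - 12\right) = \left(-28 - 4\right) \left(-16\right) = \left(-32\right) \left(-16\right) = 512$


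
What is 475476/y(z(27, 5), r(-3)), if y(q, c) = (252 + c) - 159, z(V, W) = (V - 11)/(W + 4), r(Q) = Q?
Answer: 79246/15 ≈ 5283.1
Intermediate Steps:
z(V, W) = (-11 + V)/(4 + W)
y(q, c) = 93 + c
475476/y(z(27, 5), r(-3)) = 475476/(93 - 3) = 475476/90 = 475476*(1/90) = 79246/15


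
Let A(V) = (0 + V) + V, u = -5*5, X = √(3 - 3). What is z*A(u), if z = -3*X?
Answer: 0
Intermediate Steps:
X = 0 (X = √0 = 0)
u = -25
A(V) = 2*V (A(V) = V + V = 2*V)
z = 0 (z = -3*0 = 0)
z*A(u) = 0*(2*(-25)) = 0*(-50) = 0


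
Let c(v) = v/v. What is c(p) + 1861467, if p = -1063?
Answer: 1861468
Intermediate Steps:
c(v) = 1
c(p) + 1861467 = 1 + 1861467 = 1861468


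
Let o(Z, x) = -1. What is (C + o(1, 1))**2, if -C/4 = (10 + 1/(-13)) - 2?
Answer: 180625/169 ≈ 1068.8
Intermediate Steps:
C = -412/13 (C = -4*((10 + 1/(-13)) - 2) = -4*((10 - 1/13) - 2) = -4*(129/13 - 2) = -4*103/13 = -412/13 ≈ -31.692)
(C + o(1, 1))**2 = (-412/13 - 1)**2 = (-425/13)**2 = 180625/169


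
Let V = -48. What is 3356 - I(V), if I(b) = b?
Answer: 3404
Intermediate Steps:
3356 - I(V) = 3356 - 1*(-48) = 3356 + 48 = 3404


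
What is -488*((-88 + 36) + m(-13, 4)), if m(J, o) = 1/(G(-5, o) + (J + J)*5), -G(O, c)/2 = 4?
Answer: 1751188/69 ≈ 25380.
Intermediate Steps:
G(O, c) = -8 (G(O, c) = -2*4 = -8)
m(J, o) = 1/(-8 + 10*J) (m(J, o) = 1/(-8 + (J + J)*5) = 1/(-8 + (2*J)*5) = 1/(-8 + 10*J))
-488*((-88 + 36) + m(-13, 4)) = -488*((-88 + 36) + 1/(2*(-4 + 5*(-13)))) = -488*(-52 + 1/(2*(-4 - 65))) = -488*(-52 + (1/2)/(-69)) = -488*(-52 + (1/2)*(-1/69)) = -488*(-52 - 1/138) = -488*(-7177/138) = 1751188/69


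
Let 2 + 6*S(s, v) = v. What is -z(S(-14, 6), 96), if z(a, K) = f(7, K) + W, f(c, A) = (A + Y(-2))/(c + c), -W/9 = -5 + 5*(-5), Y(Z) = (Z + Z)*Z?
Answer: -1942/7 ≈ -277.43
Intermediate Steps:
Y(Z) = 2*Z**2 (Y(Z) = (2*Z)*Z = 2*Z**2)
S(s, v) = -1/3 + v/6
W = 270 (W = -9*(-5 + 5*(-5)) = -9*(-5 - 25) = -9*(-30) = 270)
f(c, A) = (8 + A)/(2*c) (f(c, A) = (A + 2*(-2)**2)/(c + c) = (A + 2*4)/((2*c)) = (A + 8)*(1/(2*c)) = (8 + A)*(1/(2*c)) = (8 + A)/(2*c))
z(a, K) = 1894/7 + K/14 (z(a, K) = (1/2)*(8 + K)/7 + 270 = (1/2)*(1/7)*(8 + K) + 270 = (4/7 + K/14) + 270 = 1894/7 + K/14)
-z(S(-14, 6), 96) = -(1894/7 + (1/14)*96) = -(1894/7 + 48/7) = -1*1942/7 = -1942/7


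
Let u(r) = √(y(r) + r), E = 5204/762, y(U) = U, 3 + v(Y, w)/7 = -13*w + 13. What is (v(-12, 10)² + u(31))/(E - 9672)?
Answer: -26883360/368243 - 381*√62/3682430 ≈ -73.005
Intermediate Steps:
v(Y, w) = 70 - 91*w (v(Y, w) = -21 + 7*(-13*w + 13) = -21 + 7*(13 - 13*w) = -21 + (91 - 91*w) = 70 - 91*w)
E = 2602/381 (E = 5204*(1/762) = 2602/381 ≈ 6.8294)
u(r) = √2*√r (u(r) = √(r + r) = √(2*r) = √2*√r)
(v(-12, 10)² + u(31))/(E - 9672) = ((70 - 91*10)² + √2*√31)/(2602/381 - 9672) = ((70 - 910)² + √62)/(-3682430/381) = ((-840)² + √62)*(-381/3682430) = (705600 + √62)*(-381/3682430) = -26883360/368243 - 381*√62/3682430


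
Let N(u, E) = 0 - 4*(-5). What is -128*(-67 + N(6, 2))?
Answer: 6016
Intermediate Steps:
N(u, E) = 20 (N(u, E) = 0 + 20 = 20)
-128*(-67 + N(6, 2)) = -128*(-67 + 20) = -128*(-47) = 6016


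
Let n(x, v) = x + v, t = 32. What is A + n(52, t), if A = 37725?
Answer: 37809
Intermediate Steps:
n(x, v) = v + x
A + n(52, t) = 37725 + (32 + 52) = 37725 + 84 = 37809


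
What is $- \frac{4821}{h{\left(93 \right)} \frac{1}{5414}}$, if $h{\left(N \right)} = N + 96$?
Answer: $- \frac{8700298}{63} \approx -1.381 \cdot 10^{5}$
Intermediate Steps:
$h{\left(N \right)} = 96 + N$
$- \frac{4821}{h{\left(93 \right)} \frac{1}{5414}} = - \frac{4821}{\left(96 + 93\right) \frac{1}{5414}} = - \frac{4821}{189 \cdot \frac{1}{5414}} = - \frac{4821}{\frac{189}{5414}} = \left(-4821\right) \frac{5414}{189} = - \frac{8700298}{63}$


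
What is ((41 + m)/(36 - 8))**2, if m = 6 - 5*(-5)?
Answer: 324/49 ≈ 6.6122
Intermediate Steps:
m = 31 (m = 6 + 25 = 31)
((41 + m)/(36 - 8))**2 = ((41 + 31)/(36 - 8))**2 = (72/28)**2 = (72*(1/28))**2 = (18/7)**2 = 324/49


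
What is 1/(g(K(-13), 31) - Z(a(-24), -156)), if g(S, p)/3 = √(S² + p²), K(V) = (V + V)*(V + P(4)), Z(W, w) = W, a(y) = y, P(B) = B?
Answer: -8/166959 + √55717/166959 ≈ 0.0013659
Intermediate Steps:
K(V) = 2*V*(4 + V) (K(V) = (V + V)*(V + 4) = (2*V)*(4 + V) = 2*V*(4 + V))
g(S, p) = 3*√(S² + p²)
1/(g(K(-13), 31) - Z(a(-24), -156)) = 1/(3*√((2*(-13)*(4 - 13))² + 31²) - 1*(-24)) = 1/(3*√((2*(-13)*(-9))² + 961) + 24) = 1/(3*√(234² + 961) + 24) = 1/(3*√(54756 + 961) + 24) = 1/(3*√55717 + 24) = 1/(24 + 3*√55717)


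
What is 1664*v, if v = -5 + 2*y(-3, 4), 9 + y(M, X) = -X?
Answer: -51584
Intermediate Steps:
y(M, X) = -9 - X
v = -31 (v = -5 + 2*(-9 - 1*4) = -5 + 2*(-9 - 4) = -5 + 2*(-13) = -5 - 26 = -31)
1664*v = 1664*(-31) = -51584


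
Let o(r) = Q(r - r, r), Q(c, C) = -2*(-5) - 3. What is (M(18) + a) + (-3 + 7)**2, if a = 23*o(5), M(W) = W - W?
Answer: 177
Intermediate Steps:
M(W) = 0
Q(c, C) = 7 (Q(c, C) = 10 - 3 = 7)
o(r) = 7
a = 161 (a = 23*7 = 161)
(M(18) + a) + (-3 + 7)**2 = (0 + 161) + (-3 + 7)**2 = 161 + 4**2 = 161 + 16 = 177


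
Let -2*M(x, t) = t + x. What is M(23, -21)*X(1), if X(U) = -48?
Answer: 48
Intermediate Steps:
M(x, t) = -t/2 - x/2 (M(x, t) = -(t + x)/2 = -t/2 - x/2)
M(23, -21)*X(1) = (-½*(-21) - ½*23)*(-48) = (21/2 - 23/2)*(-48) = -1*(-48) = 48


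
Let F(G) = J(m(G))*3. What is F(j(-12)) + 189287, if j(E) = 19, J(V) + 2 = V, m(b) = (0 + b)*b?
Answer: 190364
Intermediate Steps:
m(b) = b² (m(b) = b*b = b²)
J(V) = -2 + V
F(G) = -6 + 3*G² (F(G) = (-2 + G²)*3 = -6 + 3*G²)
F(j(-12)) + 189287 = (-6 + 3*19²) + 189287 = (-6 + 3*361) + 189287 = (-6 + 1083) + 189287 = 1077 + 189287 = 190364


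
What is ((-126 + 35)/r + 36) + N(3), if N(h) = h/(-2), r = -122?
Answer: 2150/61 ≈ 35.246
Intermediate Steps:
N(h) = -h/2 (N(h) = h*(-½) = -h/2)
((-126 + 35)/r + 36) + N(3) = ((-126 + 35)/(-122) + 36) - ½*3 = (-91*(-1/122) + 36) - 3/2 = (91/122 + 36) - 3/2 = 4483/122 - 3/2 = 2150/61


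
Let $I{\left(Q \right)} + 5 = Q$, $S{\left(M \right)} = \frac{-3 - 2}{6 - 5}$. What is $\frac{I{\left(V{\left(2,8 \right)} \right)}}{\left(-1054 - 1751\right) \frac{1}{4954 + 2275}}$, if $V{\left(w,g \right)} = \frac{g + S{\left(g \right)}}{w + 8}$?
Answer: $\frac{339763}{28050} \approx 12.113$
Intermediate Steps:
$S{\left(M \right)} = -5$ ($S{\left(M \right)} = - \frac{5}{1} = \left(-5\right) 1 = -5$)
$V{\left(w,g \right)} = \frac{-5 + g}{8 + w}$ ($V{\left(w,g \right)} = \frac{g - 5}{w + 8} = \frac{-5 + g}{8 + w}$)
$I{\left(Q \right)} = -5 + Q$
$\frac{I{\left(V{\left(2,8 \right)} \right)}}{\left(-1054 - 1751\right) \frac{1}{4954 + 2275}} = \frac{-5 + \frac{-5 + 8}{8 + 2}}{\left(-1054 - 1751\right) \frac{1}{4954 + 2275}} = \frac{-5 + \frac{1}{10} \cdot 3}{\left(-2805\right) \frac{1}{7229}} = \frac{-5 + \frac{3}{10}}{- \frac{2805}{7229}} = \left(- \frac{47}{10}\right) \left(- \frac{7229}{2805}\right) = \frac{339763}{28050}$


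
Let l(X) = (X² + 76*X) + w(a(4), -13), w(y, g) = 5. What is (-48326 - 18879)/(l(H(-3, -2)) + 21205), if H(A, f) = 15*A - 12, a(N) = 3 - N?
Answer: -67205/20127 ≈ -3.3390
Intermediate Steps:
H(A, f) = -12 + 15*A
l(X) = 5 + X² + 76*X (l(X) = (X² + 76*X) + 5 = 5 + X² + 76*X)
(-48326 - 18879)/(l(H(-3, -2)) + 21205) = (-48326 - 18879)/((5 + (-12 + 15*(-3))² + 76*(-12 + 15*(-3))) + 21205) = -67205/((5 + (-12 - 45)² + 76*(-12 - 45)) + 21205) = -67205/((5 + (-57)² + 76*(-57)) + 21205) = -67205/((5 + 3249 - 4332) + 21205) = -67205/(-1078 + 21205) = -67205/20127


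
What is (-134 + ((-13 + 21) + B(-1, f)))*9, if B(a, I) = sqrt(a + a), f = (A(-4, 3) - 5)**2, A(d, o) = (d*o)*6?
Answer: -1134 + 9*I*sqrt(2) ≈ -1134.0 + 12.728*I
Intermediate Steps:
A(d, o) = 6*d*o
f = 5929 (f = (6*(-4)*3 - 5)**2 = (-72 - 5)**2 = (-77)**2 = 5929)
B(a, I) = sqrt(2)*sqrt(a) (B(a, I) = sqrt(2*a) = sqrt(2)*sqrt(a))
(-134 + ((-13 + 21) + B(-1, f)))*9 = (-134 + ((-13 + 21) + sqrt(2)*sqrt(-1)))*9 = (-134 + (8 + sqrt(2)*I))*9 = (-134 + (8 + I*sqrt(2)))*9 = (-126 + I*sqrt(2))*9 = -1134 + 9*I*sqrt(2)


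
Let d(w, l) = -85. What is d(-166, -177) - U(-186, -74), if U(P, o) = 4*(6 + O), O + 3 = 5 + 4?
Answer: -133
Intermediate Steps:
O = 6 (O = -3 + (5 + 4) = -3 + 9 = 6)
U(P, o) = 48 (U(P, o) = 4*(6 + 6) = 4*12 = 48)
d(-166, -177) - U(-186, -74) = -85 - 1*48 = -85 - 48 = -133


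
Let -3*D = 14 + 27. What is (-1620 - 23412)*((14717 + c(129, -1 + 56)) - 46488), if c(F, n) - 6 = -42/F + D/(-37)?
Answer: 1265068350784/1591 ≈ 7.9514e+8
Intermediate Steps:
D = -41/3 (D = -(14 + 27)/3 = -⅓*41 = -41/3 ≈ -13.667)
c(F, n) = 707/111 - 42/F (c(F, n) = 6 + (-42/F - 41/3/(-37)) = 6 + (-42/F - 41/3*(-1/37)) = 6 + (-42/F + 41/111) = 6 + (41/111 - 42/F) = 707/111 - 42/F)
(-1620 - 23412)*((14717 + c(129, -1 + 56)) - 46488) = (-1620 - 23412)*((14717 + (707/111 - 42/129)) - 46488) = -25032*((14717 + (707/111 - 42*1/129)) - 46488) = -25032*((14717 + (707/111 - 14/43)) - 46488) = -25032*((14717 + 28847/4773) - 46488) = -25032*(70273088/4773 - 46488) = -25032*(-151614136/4773) = 1265068350784/1591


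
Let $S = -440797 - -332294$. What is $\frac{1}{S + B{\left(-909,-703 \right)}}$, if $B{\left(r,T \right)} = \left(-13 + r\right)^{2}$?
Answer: $\frac{1}{741581} \approx 1.3485 \cdot 10^{-6}$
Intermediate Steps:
$S = -108503$ ($S = -440797 + 332294 = -108503$)
$\frac{1}{S + B{\left(-909,-703 \right)}} = \frac{1}{-108503 + \left(-13 - 909\right)^{2}} = \frac{1}{-108503 + \left(-922\right)^{2}} = \frac{1}{-108503 + 850084} = \frac{1}{741581}$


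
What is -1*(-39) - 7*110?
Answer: -731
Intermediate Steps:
-1*(-39) - 7*110 = 39 - 770 = -731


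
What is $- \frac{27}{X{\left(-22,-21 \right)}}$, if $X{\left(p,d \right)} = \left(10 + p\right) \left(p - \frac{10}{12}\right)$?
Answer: $- \frac{27}{274} \approx -0.09854$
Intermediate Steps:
$X{\left(p,d \right)} = \left(10 + p\right) \left(- \frac{5}{6} + p\right)$ ($X{\left(p,d \right)} = \left(10 + p\right) \left(p - \frac{5}{6}\right) = \left(10 + p\right) \left(- \frac{5}{6} + p\right)$)
$- \frac{27}{X{\left(-22,-21 \right)}} = - \frac{27}{- \frac{25}{3} + \left(-22\right)^{2} + \frac{55}{6} \left(-22\right)} = - \frac{27}{- \frac{25}{3} + 484 - \frac{605}{3}} = - \frac{27}{274}$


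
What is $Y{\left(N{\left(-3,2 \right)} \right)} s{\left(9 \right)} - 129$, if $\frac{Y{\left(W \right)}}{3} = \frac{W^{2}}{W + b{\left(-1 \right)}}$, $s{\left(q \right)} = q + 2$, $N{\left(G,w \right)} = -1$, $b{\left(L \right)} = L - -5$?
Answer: $-118$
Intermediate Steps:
$b{\left(L \right)} = 5 + L$ ($b{\left(L \right)} = L + 5 = 5 + L$)
$s{\left(q \right)} = 2 + q$
$Y{\left(W \right)} = \frac{3 W^{2}}{4 + W}$ ($Y{\left(W \right)} = 3 \frac{W^{2}}{W + \left(5 - 1\right)} = 3 \frac{W^{2}}{W + 4} = 3 \frac{W^{2}}{4 + W} = \frac{3 W^{2}}{4 + W}$)
$Y{\left(N{\left(-3,2 \right)} \right)} s{\left(9 \right)} - 129 = \frac{3 \left(-1\right)^{2}}{4 - 1} \left(2 + 9\right) - 129 = 3 \cdot 1 \cdot \frac{1}{3} \cdot 11 - 129 = 1 \cdot 11 - 129 = 11 - 129 = -118$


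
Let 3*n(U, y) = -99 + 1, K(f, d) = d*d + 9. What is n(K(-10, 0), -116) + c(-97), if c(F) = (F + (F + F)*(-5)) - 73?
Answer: 2302/3 ≈ 767.33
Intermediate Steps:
K(f, d) = 9 + d² (K(f, d) = d² + 9 = 9 + d²)
n(U, y) = -98/3 (n(U, y) = (-99 + 1)/3 = (⅓)*(-98) = -98/3)
c(F) = -73 - 9*F (c(F) = (F + (2*F)*(-5)) - 73 = (F - 10*F) - 73 = -9*F - 73 = -73 - 9*F)
n(K(-10, 0), -116) + c(-97) = -98/3 + (-73 - 9*(-97)) = -98/3 + (-73 + 873) = -98/3 + 800 = 2302/3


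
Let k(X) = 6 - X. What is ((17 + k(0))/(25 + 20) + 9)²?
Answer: 183184/2025 ≈ 90.461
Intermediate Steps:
((17 + k(0))/(25 + 20) + 9)² = ((17 + (6 - 1*0))/(25 + 20) + 9)² = ((17 + (6 + 0))/45 + 9)² = ((17 + 6)*(1/45) + 9)² = (23*(1/45) + 9)² = (23/45 + 9)² = (428/45)² = 183184/2025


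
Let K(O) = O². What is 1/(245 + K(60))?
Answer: 1/3845 ≈ 0.00026008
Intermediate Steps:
1/(245 + K(60)) = 1/(245 + 60²) = 1/(245 + 3600) = 1/3845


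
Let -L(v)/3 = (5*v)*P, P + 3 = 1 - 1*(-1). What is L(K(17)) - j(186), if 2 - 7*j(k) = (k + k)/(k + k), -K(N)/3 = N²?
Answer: -91036/7 ≈ -13005.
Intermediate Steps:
K(N) = -3*N²
P = -1 (P = -3 + (1 - 1*(-1)) = -3 + (1 + 1) = -3 + 2 = -1)
L(v) = 15*v (L(v) = -3*5*v*(-1) = -(-15)*v = 15*v)
j(k) = ⅐ (j(k) = 2/7 - (k + k)/(7*(k + k)) = 2/7 - 2*k/(7*(2*k)) = 2/7 - 2*k*1/(2*k)/7 = 2/7 - ⅐*1 = 2/7 - ⅐ = ⅐)
L(K(17)) - j(186) = 15*(-3*17²) - 1*⅐ = 15*(-3*289) - ⅐ = 15*(-867) - ⅐ = -13005 - ⅐ = -91036/7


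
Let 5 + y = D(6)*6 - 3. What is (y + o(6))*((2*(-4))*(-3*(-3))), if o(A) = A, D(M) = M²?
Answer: -15408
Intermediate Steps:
y = 208 (y = -5 + (6²*6 - 3) = -5 + (36*6 - 3) = -5 + (216 - 3) = -5 + 213 = 208)
(y + o(6))*((2*(-4))*(-3*(-3))) = (208 + 6)*((2*(-4))*(-3*(-3))) = 214*(-8*9) = 214*(-72) = -15408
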